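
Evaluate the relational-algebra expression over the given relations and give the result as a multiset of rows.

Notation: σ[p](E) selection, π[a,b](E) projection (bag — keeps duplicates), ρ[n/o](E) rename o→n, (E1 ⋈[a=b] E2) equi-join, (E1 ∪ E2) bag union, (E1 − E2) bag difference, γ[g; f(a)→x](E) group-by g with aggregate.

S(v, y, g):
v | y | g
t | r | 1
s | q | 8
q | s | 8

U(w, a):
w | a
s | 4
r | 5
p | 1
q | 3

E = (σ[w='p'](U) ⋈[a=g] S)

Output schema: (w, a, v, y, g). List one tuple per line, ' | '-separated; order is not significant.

Stepwise |·|:
  U → 4
  σ[w='p'](U) → 1
  S → 3
  (σ[w='p'](U) ⋈[a=g] S) → 1

== RESULT ==
w | a | v | y | g
p | 1 | t | r | 1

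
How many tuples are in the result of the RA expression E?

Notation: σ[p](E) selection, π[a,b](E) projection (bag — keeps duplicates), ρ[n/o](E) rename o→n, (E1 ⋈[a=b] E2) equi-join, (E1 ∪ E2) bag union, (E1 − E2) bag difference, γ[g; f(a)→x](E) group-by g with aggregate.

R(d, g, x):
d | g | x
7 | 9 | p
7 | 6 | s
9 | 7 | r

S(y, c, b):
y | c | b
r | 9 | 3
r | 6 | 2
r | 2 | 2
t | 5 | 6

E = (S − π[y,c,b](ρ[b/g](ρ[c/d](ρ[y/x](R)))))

Stepwise |·|:
  S → 4
  R → 3
  ρ[y/x](R) → 3
  ρ[c/d](ρ[y/x](R)) → 3
  ρ[b/g](ρ[c/d](ρ[y/x](R))) → 3
  π[y,c,b](ρ[b/g](ρ[c/d](ρ[y/x](R)))) → 3
  (S − π[y,c,b](ρ[b/g](ρ[c/d](ρ[y/x](R))))) → 4

|E| = 4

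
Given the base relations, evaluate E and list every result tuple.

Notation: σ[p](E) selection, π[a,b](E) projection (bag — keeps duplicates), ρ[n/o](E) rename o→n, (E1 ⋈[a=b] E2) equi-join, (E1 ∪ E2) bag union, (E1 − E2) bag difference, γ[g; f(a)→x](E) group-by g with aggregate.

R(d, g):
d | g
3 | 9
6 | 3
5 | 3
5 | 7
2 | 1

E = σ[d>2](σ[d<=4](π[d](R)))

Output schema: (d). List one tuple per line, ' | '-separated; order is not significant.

Stepwise |·|:
  R → 5
  π[d](R) → 5
  σ[d<=4](π[d](R)) → 2
  σ[d>2](σ[d<=4](π[d](R))) → 1

== RESULT ==
d
3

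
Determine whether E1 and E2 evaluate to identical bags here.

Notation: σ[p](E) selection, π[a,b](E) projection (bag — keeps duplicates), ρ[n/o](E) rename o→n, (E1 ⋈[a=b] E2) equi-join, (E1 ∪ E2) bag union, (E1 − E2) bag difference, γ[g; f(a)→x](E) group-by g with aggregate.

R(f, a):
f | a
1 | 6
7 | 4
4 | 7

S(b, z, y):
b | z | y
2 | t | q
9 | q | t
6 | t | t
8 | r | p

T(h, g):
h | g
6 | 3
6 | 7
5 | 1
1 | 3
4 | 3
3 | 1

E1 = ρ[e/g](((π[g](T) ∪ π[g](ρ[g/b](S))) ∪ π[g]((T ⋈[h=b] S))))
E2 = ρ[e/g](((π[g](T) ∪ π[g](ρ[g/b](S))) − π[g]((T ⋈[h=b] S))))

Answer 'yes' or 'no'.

E1 subexpression sizes:
  T → 6
  π[g](T) → 6
  S → 4
  ρ[g/b](S) → 4
  π[g](ρ[g/b](S)) → 4
  (π[g](T) ∪ π[g](ρ[g/b](S))) → 10
  T → 6
  S → 4
  (T ⋈[h=b] S) → 2
  π[g]((T ⋈[h=b] S)) → 2
  ((π[g](T) ∪ π[g](ρ[g/b](S))) ∪ π[g]((T ⋈[h=b] S))) → 12
  ρ[e/g](((π[g](T) ∪ π[g](ρ[g/b](S))) ∪ π[g]((T ⋈[h=b] S)))) → 12
E2 subexpression sizes:
  T → 6
  π[g](T) → 6
  S → 4
  ρ[g/b](S) → 4
  π[g](ρ[g/b](S)) → 4
  (π[g](T) ∪ π[g](ρ[g/b](S))) → 10
  T → 6
  S → 4
  (T ⋈[h=b] S) → 2
  π[g]((T ⋈[h=b] S)) → 2
  ((π[g](T) ∪ π[g](ρ[g/b](S))) − π[g]((T ⋈[h=b] S))) → 8
  ρ[e/g](((π[g](T) ∪ π[g](ρ[g/b](S))) − π[g]((T ⋈[h=b] S)))) → 8

E1 result:
e
1
1
2
3
3
3
3
6
7
7
8
9
E2 result:
e
1
1
2
3
3
6
8
9
Witness: (7,) appears 2× in E1 but 0× in E2.

no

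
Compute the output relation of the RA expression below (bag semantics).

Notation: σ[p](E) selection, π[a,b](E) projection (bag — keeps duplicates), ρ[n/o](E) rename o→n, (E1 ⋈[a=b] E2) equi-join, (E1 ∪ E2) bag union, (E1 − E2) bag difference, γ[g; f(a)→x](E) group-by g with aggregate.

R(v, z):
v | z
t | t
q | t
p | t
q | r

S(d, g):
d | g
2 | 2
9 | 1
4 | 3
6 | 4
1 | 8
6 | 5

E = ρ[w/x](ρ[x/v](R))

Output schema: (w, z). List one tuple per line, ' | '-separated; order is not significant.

Row counts bottom-up:
  R → 4
  ρ[x/v](R) → 4
  ρ[w/x](ρ[x/v](R)) → 4

== RESULT ==
w | z
p | t
q | r
q | t
t | t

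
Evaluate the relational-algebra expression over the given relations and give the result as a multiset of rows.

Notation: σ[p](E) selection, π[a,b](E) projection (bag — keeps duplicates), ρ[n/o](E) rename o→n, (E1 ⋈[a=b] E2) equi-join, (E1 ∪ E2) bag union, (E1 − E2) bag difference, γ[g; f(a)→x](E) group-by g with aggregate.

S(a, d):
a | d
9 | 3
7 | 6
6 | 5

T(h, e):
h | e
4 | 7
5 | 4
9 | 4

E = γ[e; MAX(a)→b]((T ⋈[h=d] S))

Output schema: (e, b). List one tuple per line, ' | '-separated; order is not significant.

Per-node cardinality:
  T → 3
  S → 3
  (T ⋈[h=d] S) → 1
  γ[e; MAX(a)→b]((T ⋈[h=d] S)) → 1

== RESULT ==
e | b
4 | 6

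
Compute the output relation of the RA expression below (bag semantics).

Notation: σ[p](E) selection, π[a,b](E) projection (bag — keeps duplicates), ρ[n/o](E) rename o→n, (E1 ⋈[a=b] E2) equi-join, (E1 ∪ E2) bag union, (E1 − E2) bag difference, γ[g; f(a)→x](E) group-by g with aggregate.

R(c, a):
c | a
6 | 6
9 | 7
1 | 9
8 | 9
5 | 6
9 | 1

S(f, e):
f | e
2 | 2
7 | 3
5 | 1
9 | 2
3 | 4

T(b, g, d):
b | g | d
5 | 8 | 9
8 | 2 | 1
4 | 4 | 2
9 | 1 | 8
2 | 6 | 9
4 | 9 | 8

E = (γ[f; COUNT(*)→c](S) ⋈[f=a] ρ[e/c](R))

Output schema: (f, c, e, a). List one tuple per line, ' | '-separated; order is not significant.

Per-node cardinality:
  S → 5
  γ[f; COUNT(*)→c](S) → 5
  R → 6
  ρ[e/c](R) → 6
  (γ[f; COUNT(*)→c](S) ⋈[f=a] ρ[e/c](R)) → 3

== RESULT ==
f | c | e | a
7 | 1 | 9 | 7
9 | 1 | 1 | 9
9 | 1 | 8 | 9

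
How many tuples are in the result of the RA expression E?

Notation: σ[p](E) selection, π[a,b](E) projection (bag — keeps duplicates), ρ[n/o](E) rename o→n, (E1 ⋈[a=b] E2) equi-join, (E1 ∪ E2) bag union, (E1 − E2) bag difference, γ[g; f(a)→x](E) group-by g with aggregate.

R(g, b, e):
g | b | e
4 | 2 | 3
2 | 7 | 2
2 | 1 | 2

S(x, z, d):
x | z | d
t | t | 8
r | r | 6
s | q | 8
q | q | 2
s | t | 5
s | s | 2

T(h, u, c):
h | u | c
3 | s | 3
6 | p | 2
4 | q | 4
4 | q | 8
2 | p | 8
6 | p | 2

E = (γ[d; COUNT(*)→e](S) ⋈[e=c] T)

Per-node cardinality:
  S → 6
  γ[d; COUNT(*)→e](S) → 4
  T → 6
  (γ[d; COUNT(*)→e](S) ⋈[e=c] T) → 4

|E| = 4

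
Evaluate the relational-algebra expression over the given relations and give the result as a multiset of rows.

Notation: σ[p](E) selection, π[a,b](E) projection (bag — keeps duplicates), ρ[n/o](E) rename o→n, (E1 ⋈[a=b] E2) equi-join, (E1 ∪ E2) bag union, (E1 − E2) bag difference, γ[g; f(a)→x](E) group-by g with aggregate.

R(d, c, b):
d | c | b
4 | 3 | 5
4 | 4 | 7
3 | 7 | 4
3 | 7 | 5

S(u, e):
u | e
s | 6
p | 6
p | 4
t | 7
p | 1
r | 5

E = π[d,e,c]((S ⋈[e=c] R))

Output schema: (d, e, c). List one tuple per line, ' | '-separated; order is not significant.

Stepwise |·|:
  S → 6
  R → 4
  (S ⋈[e=c] R) → 3
  π[d,e,c]((S ⋈[e=c] R)) → 3

== RESULT ==
d | e | c
3 | 7 | 7
3 | 7 | 7
4 | 4 | 4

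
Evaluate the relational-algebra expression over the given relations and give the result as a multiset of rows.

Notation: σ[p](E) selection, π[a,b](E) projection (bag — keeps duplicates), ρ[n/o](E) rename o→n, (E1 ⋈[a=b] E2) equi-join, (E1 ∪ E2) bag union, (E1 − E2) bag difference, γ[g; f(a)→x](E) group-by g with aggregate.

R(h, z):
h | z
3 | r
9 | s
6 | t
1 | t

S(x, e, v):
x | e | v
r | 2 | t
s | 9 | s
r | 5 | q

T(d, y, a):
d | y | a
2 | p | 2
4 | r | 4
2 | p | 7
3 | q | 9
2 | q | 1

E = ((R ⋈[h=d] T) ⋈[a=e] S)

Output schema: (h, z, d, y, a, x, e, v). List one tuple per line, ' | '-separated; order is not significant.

Per-node cardinality:
  R → 4
  T → 5
  (R ⋈[h=d] T) → 1
  S → 3
  ((R ⋈[h=d] T) ⋈[a=e] S) → 1

== RESULT ==
h | z | d | y | a | x | e | v
3 | r | 3 | q | 9 | s | 9 | s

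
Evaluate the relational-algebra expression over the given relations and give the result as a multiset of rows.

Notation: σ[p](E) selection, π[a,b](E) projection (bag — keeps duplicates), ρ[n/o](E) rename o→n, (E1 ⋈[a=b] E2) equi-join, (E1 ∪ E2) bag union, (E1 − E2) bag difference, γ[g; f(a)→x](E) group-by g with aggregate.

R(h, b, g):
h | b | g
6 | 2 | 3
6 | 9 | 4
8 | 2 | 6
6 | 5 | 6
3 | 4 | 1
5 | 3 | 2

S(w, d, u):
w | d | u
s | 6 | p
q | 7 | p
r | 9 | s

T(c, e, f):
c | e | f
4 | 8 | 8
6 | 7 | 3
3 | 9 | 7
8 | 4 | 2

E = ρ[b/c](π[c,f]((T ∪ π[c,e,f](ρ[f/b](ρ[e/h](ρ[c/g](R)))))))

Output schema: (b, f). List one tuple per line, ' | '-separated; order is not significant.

Per-node cardinality:
  T → 4
  R → 6
  ρ[c/g](R) → 6
  ρ[e/h](ρ[c/g](R)) → 6
  ρ[f/b](ρ[e/h](ρ[c/g](R))) → 6
  π[c,e,f](ρ[f/b](ρ[e/h](ρ[c/g](R)))) → 6
  (T ∪ π[c,e,f](ρ[f/b](ρ[e/h](ρ[c/g](R))))) → 10
  π[c,f]((T ∪ π[c,e,f](ρ[f/b](ρ[e/h](ρ[c/g](R)))))) → 10
  ρ[b/c](π[c,f]((T ∪ π[c,e,f](ρ[f/b](ρ[e/h](ρ[c/g](R))))))) → 10

== RESULT ==
b | f
1 | 4
2 | 3
3 | 2
3 | 7
4 | 8
4 | 9
6 | 2
6 | 3
6 | 5
8 | 2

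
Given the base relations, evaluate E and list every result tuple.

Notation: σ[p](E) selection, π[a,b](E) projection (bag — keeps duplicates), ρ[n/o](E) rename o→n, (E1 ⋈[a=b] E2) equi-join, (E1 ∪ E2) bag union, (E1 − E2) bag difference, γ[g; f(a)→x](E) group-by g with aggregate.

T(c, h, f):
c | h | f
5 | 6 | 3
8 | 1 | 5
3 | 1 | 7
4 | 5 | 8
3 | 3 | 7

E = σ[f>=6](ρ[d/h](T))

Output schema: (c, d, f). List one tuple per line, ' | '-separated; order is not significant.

Stepwise |·|:
  T → 5
  ρ[d/h](T) → 5
  σ[f>=6](ρ[d/h](T)) → 3

== RESULT ==
c | d | f
3 | 1 | 7
3 | 3 | 7
4 | 5 | 8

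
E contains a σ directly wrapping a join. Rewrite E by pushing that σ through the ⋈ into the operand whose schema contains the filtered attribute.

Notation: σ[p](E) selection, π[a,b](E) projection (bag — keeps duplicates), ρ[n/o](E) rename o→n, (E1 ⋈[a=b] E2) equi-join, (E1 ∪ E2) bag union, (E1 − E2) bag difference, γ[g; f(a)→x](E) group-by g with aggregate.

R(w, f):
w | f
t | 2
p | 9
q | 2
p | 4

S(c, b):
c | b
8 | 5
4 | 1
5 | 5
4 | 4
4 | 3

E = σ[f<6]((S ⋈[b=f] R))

σ filters on f, owned by the right side.
E' = (S ⋈[b=f] σ[f<6](R))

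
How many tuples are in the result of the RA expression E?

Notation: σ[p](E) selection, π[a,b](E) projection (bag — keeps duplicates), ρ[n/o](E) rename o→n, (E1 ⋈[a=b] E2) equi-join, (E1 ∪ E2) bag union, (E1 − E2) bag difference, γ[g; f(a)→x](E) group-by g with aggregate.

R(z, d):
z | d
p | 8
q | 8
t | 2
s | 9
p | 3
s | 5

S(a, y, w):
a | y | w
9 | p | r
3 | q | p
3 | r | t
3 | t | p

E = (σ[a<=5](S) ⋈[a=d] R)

Row counts bottom-up:
  S → 4
  σ[a<=5](S) → 3
  R → 6
  (σ[a<=5](S) ⋈[a=d] R) → 3

|E| = 3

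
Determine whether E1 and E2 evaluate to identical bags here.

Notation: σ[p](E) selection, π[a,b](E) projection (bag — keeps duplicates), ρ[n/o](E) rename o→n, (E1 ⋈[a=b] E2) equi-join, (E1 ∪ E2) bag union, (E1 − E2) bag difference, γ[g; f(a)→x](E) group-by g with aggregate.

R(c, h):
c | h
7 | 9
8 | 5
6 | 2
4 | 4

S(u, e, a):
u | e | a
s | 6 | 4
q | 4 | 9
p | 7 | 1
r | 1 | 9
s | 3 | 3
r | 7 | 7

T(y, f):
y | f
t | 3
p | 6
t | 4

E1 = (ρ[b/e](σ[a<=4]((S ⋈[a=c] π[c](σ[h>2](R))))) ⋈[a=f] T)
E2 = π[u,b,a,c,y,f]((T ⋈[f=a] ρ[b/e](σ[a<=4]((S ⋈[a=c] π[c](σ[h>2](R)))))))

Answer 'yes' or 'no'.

E1 per-node cardinality:
  S → 6
  R → 4
  σ[h>2](R) → 3
  π[c](σ[h>2](R)) → 3
  (S ⋈[a=c] π[c](σ[h>2](R))) → 2
  σ[a<=4]((S ⋈[a=c] π[c](σ[h>2](R)))) → 1
  ρ[b/e](σ[a<=4]((S ⋈[a=c] π[c](σ[h>2](R))))) → 1
  T → 3
  (ρ[b/e](σ[a<=4]((S ⋈[a=c] π[c](σ[h>2](R))))) ⋈[a=f] T) → 1
E2 per-node cardinality:
  T → 3
  S → 6
  R → 4
  σ[h>2](R) → 3
  π[c](σ[h>2](R)) → 3
  (S ⋈[a=c] π[c](σ[h>2](R))) → 2
  σ[a<=4]((S ⋈[a=c] π[c](σ[h>2](R)))) → 1
  ρ[b/e](σ[a<=4]((S ⋈[a=c] π[c](σ[h>2](R))))) → 1
  (T ⋈[f=a] ρ[b/e](σ[a<=4]((S ⋈[a=c] π[c](σ[h>2](R)))))) → 1
  π[u,b,a,c,y,f]((T ⋈[f=a] ρ[b/e](σ[a<=4]((S ⋈[a=c] π[c](σ[h>2](R))))))) → 1

E1 and E2 produce the same multiset:
u | b | a | c | y | f
s | 6 | 4 | 4 | t | 4

yes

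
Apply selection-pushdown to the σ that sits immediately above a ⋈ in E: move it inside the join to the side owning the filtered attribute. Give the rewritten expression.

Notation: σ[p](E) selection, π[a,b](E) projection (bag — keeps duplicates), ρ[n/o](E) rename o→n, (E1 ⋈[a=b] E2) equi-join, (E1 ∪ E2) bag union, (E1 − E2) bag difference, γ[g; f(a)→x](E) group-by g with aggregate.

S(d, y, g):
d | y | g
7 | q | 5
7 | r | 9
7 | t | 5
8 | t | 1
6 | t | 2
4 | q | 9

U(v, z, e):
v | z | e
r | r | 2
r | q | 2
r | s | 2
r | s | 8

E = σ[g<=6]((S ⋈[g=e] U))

σ filters on g, owned by the left side.
E' = (σ[g<=6](S) ⋈[g=e] U)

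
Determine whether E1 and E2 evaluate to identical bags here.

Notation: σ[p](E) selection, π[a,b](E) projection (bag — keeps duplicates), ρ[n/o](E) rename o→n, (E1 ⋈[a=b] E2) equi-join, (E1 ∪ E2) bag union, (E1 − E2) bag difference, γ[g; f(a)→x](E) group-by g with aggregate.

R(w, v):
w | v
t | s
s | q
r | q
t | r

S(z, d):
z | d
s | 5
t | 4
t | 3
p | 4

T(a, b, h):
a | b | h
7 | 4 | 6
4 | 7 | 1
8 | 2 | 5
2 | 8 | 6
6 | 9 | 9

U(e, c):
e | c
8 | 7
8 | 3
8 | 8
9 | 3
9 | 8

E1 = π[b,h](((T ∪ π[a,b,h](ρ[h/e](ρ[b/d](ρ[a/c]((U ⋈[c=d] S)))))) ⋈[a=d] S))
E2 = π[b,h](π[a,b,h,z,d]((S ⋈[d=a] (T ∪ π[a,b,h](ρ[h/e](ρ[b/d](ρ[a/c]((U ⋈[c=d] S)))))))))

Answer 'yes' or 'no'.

E1 subexpression sizes:
  T → 5
  U → 5
  S → 4
  (U ⋈[c=d] S) → 2
  ρ[a/c]((U ⋈[c=d] S)) → 2
  ρ[b/d](ρ[a/c]((U ⋈[c=d] S))) → 2
  ρ[h/e](ρ[b/d](ρ[a/c]((U ⋈[c=d] S)))) → 2
  π[a,b,h](ρ[h/e](ρ[b/d](ρ[a/c]((U ⋈[c=d] S))))) → 2
  (T ∪ π[a,b,h](ρ[h/e](ρ[b/d](ρ[a/c]((U ⋈[c=d] S)))))) → 7
  S → 4
  ((T ∪ π[a,b,h](ρ[h/e](ρ[b/d](ρ[a/c]((U ⋈[c=d] S)))))) ⋈[a=d] S) → 4
  π[b,h](((T ∪ π[a,b,h](ρ[h/e](ρ[b/d](ρ[a/c]((U ⋈[c=d] S)))))) ⋈[a=d] S)) → 4
E2 subexpression sizes:
  S → 4
  T → 5
  U → 5
  S → 4
  (U ⋈[c=d] S) → 2
  ρ[a/c]((U ⋈[c=d] S)) → 2
  ρ[b/d](ρ[a/c]((U ⋈[c=d] S))) → 2
  ρ[h/e](ρ[b/d](ρ[a/c]((U ⋈[c=d] S)))) → 2
  π[a,b,h](ρ[h/e](ρ[b/d](ρ[a/c]((U ⋈[c=d] S))))) → 2
  (T ∪ π[a,b,h](ρ[h/e](ρ[b/d](ρ[a/c]((U ⋈[c=d] S)))))) → 7
  (S ⋈[d=a] (T ∪ π[a,b,h](ρ[h/e](ρ[b/d](ρ[a/c]((U ⋈[c=d] S))))))) → 4
  π[a,b,h,z,d]((S ⋈[d=a] (T ∪ π[a,b,h](ρ[h/e](ρ[b/d](ρ[a/c]((U ⋈[c=d] S)))))))) → 4
  π[b,h](π[a,b,h,z,d]((S ⋈[d=a] (T ∪ π[a,b,h](ρ[h/e](ρ[b/d](ρ[a/c]((U ⋈[c=d] S))))))))) → 4

E1 and E2 produce the same multiset:
b | h
3 | 8
3 | 9
7 | 1
7 | 1

yes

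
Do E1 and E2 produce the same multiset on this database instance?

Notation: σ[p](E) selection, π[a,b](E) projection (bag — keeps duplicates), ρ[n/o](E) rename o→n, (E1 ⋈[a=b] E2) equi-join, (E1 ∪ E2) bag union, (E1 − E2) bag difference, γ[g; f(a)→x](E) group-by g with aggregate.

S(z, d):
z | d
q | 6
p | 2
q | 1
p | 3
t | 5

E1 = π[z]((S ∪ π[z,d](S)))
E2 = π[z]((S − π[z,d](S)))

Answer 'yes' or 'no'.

E1 per-node cardinality:
  S → 5
  S → 5
  π[z,d](S) → 5
  (S ∪ π[z,d](S)) → 10
  π[z]((S ∪ π[z,d](S))) → 10
E2 per-node cardinality:
  S → 5
  S → 5
  π[z,d](S) → 5
  (S − π[z,d](S)) → 0
  π[z]((S − π[z,d](S))) → 0

E1 result:
z
p
p
p
p
q
q
q
q
t
t
E2 result:
z
(0 rows)
Witness: ('t',) appears 2× in E1 but 0× in E2.

no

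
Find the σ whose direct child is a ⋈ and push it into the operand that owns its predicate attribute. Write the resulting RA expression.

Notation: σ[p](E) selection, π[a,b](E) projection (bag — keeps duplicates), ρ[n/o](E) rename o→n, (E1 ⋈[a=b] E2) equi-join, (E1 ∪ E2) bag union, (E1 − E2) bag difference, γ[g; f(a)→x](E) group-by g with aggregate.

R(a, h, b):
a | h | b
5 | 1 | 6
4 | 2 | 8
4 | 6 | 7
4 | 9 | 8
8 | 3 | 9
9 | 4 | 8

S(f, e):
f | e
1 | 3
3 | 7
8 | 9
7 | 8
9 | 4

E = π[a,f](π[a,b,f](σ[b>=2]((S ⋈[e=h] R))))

σ filters on b, owned by the right side.
E' = π[a,f](π[a,b,f]((S ⋈[e=h] σ[b>=2](R))))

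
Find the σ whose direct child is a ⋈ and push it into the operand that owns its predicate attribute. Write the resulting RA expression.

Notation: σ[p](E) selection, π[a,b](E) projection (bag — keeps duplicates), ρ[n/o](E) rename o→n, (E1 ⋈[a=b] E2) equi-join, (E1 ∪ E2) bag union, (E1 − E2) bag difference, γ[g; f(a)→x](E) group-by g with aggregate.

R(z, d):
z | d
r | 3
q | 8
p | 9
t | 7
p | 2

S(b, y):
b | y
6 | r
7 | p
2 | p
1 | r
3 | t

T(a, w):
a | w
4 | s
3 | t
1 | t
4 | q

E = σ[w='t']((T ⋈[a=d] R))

σ filters on w, owned by the left side.
E' = (σ[w='t'](T) ⋈[a=d] R)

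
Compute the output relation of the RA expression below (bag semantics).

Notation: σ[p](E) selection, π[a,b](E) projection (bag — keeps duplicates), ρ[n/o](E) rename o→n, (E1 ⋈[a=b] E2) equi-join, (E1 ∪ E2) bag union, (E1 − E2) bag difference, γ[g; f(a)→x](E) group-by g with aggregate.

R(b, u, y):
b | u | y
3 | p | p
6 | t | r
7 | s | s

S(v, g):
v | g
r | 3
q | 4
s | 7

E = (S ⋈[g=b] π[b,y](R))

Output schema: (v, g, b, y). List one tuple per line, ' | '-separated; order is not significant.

Subexpression sizes:
  S → 3
  R → 3
  π[b,y](R) → 3
  (S ⋈[g=b] π[b,y](R)) → 2

== RESULT ==
v | g | b | y
r | 3 | 3 | p
s | 7 | 7 | s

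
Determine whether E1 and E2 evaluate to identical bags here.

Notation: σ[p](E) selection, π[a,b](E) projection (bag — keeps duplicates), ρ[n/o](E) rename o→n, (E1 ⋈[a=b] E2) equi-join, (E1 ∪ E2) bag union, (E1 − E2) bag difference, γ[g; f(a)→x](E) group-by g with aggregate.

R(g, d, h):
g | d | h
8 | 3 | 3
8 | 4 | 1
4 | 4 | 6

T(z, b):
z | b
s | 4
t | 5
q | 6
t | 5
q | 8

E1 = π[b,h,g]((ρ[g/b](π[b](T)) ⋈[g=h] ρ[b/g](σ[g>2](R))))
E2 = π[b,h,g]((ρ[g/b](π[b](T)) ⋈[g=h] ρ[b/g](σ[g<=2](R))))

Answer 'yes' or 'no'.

E1 per-node cardinality:
  T → 5
  π[b](T) → 5
  ρ[g/b](π[b](T)) → 5
  R → 3
  σ[g>2](R) → 3
  ρ[b/g](σ[g>2](R)) → 3
  (ρ[g/b](π[b](T)) ⋈[g=h] ρ[b/g](σ[g>2](R))) → 1
  π[b,h,g]((ρ[g/b](π[b](T)) ⋈[g=h] ρ[b/g](σ[g>2](R)))) → 1
E2 per-node cardinality:
  T → 5
  π[b](T) → 5
  ρ[g/b](π[b](T)) → 5
  R → 3
  σ[g<=2](R) → 0
  ρ[b/g](σ[g<=2](R)) → 0
  (ρ[g/b](π[b](T)) ⋈[g=h] ρ[b/g](σ[g<=2](R))) → 0
  π[b,h,g]((ρ[g/b](π[b](T)) ⋈[g=h] ρ[b/g](σ[g<=2](R)))) → 0

E1 result:
b | h | g
4 | 6 | 6
E2 result:
b | h | g
(0 rows)
Witness: (4, 6, 6) appears 1× in E1 but 0× in E2.

no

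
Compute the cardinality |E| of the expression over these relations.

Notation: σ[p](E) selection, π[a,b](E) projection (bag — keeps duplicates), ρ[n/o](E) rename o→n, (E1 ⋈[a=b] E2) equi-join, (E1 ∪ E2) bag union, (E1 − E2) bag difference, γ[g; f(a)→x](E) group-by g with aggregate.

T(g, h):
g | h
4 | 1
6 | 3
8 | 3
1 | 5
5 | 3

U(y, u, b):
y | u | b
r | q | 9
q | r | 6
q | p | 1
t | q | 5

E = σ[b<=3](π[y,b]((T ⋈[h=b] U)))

Stepwise |·|:
  T → 5
  U → 4
  (T ⋈[h=b] U) → 2
  π[y,b]((T ⋈[h=b] U)) → 2
  σ[b<=3](π[y,b]((T ⋈[h=b] U))) → 1

|E| = 1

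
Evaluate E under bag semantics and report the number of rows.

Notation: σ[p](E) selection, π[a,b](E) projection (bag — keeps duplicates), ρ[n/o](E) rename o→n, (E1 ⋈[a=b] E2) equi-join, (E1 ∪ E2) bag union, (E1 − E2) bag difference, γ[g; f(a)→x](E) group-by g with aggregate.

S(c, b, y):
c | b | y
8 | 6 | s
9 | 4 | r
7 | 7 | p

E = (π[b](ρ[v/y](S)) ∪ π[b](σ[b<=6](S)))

Subexpression sizes:
  S → 3
  ρ[v/y](S) → 3
  π[b](ρ[v/y](S)) → 3
  S → 3
  σ[b<=6](S) → 2
  π[b](σ[b<=6](S)) → 2
  (π[b](ρ[v/y](S)) ∪ π[b](σ[b<=6](S))) → 5

|E| = 5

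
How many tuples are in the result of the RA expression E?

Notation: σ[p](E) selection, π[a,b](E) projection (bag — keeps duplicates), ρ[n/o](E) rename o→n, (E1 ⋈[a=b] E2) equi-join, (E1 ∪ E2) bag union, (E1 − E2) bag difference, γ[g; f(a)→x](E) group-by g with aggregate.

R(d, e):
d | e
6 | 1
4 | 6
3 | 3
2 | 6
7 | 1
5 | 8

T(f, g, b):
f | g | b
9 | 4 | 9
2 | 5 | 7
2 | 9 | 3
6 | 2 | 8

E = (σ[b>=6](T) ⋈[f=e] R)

Per-node cardinality:
  T → 4
  σ[b>=6](T) → 3
  R → 6
  (σ[b>=6](T) ⋈[f=e] R) → 2

|E| = 2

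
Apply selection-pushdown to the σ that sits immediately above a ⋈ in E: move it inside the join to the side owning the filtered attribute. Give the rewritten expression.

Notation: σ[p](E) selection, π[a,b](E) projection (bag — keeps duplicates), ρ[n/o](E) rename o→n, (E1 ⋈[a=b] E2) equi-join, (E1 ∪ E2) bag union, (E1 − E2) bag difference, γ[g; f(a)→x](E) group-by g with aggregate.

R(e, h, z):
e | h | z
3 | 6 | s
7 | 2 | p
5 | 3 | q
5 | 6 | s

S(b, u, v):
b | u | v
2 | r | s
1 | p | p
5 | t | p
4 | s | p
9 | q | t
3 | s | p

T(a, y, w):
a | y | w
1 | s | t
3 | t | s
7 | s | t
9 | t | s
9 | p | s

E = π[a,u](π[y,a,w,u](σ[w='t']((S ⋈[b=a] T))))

σ filters on w, owned by the right side.
E' = π[a,u](π[y,a,w,u]((S ⋈[b=a] σ[w='t'](T))))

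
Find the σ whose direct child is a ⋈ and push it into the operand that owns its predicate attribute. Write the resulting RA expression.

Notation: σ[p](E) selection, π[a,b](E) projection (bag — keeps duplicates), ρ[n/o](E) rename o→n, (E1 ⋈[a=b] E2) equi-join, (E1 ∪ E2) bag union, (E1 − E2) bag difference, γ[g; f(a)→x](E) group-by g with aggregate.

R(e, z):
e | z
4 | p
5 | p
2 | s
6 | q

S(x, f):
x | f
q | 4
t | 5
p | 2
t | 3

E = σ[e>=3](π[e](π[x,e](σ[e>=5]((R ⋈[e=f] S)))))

σ filters on e, owned by the left side.
E' = σ[e>=3](π[e](π[x,e]((σ[e>=5](R) ⋈[e=f] S))))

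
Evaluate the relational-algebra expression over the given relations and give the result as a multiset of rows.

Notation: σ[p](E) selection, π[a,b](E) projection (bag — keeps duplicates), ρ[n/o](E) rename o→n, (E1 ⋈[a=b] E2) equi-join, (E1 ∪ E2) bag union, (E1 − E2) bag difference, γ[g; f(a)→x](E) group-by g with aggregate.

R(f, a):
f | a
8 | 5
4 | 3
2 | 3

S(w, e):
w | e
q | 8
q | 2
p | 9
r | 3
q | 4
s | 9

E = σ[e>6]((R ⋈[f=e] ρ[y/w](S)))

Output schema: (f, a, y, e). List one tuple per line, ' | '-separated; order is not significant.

Per-node cardinality:
  R → 3
  S → 6
  ρ[y/w](S) → 6
  (R ⋈[f=e] ρ[y/w](S)) → 3
  σ[e>6]((R ⋈[f=e] ρ[y/w](S))) → 1

== RESULT ==
f | a | y | e
8 | 5 | q | 8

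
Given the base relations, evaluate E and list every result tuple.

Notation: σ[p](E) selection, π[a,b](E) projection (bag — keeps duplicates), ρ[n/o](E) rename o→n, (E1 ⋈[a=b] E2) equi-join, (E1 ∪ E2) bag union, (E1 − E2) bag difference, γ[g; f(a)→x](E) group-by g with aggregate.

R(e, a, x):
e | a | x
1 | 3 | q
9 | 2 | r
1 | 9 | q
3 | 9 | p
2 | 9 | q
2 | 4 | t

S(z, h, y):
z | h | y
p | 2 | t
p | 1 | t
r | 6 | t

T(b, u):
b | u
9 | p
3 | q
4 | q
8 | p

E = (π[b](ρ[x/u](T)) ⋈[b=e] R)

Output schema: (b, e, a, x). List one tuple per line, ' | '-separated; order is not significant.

Per-node cardinality:
  T → 4
  ρ[x/u](T) → 4
  π[b](ρ[x/u](T)) → 4
  R → 6
  (π[b](ρ[x/u](T)) ⋈[b=e] R) → 2

== RESULT ==
b | e | a | x
3 | 3 | 9 | p
9 | 9 | 2 | r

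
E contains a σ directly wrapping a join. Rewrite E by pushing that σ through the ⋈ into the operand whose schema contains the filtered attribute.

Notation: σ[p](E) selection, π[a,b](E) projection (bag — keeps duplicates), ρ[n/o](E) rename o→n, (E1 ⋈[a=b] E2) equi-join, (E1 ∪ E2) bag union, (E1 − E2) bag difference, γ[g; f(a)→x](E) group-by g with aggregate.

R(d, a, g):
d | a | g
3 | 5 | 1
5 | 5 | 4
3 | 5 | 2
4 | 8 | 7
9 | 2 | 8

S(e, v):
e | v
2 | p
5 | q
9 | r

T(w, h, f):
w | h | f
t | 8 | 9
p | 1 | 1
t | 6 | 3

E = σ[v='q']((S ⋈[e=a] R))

σ filters on v, owned by the left side.
E' = (σ[v='q'](S) ⋈[e=a] R)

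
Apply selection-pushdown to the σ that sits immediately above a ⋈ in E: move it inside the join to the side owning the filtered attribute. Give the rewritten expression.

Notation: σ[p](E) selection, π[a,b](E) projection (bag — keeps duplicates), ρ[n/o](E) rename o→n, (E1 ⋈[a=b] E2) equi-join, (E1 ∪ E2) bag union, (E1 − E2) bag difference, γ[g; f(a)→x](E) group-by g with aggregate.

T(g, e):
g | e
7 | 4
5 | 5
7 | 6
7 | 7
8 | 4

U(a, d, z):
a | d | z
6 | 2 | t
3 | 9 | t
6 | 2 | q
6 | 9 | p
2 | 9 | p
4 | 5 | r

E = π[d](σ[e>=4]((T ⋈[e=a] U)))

σ filters on e, owned by the left side.
E' = π[d]((σ[e>=4](T) ⋈[e=a] U))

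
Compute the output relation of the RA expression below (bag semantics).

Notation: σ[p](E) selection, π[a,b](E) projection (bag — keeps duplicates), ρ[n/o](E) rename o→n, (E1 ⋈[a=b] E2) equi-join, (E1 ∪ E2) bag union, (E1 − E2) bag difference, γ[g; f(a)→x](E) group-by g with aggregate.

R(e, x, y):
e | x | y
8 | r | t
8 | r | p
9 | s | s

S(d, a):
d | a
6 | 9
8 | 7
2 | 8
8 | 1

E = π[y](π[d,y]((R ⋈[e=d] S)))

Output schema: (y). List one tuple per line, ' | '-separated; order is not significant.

Per-node cardinality:
  R → 3
  S → 4
  (R ⋈[e=d] S) → 4
  π[d,y]((R ⋈[e=d] S)) → 4
  π[y](π[d,y]((R ⋈[e=d] S))) → 4

== RESULT ==
y
p
p
t
t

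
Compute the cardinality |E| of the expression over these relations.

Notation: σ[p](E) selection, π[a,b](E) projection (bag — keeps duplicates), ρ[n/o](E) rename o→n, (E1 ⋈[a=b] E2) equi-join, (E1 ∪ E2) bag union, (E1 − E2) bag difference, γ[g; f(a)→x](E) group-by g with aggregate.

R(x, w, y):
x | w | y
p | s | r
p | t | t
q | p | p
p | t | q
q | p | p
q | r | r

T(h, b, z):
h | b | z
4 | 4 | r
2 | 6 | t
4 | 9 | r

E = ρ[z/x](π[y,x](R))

Subexpression sizes:
  R → 6
  π[y,x](R) → 6
  ρ[z/x](π[y,x](R)) → 6

|E| = 6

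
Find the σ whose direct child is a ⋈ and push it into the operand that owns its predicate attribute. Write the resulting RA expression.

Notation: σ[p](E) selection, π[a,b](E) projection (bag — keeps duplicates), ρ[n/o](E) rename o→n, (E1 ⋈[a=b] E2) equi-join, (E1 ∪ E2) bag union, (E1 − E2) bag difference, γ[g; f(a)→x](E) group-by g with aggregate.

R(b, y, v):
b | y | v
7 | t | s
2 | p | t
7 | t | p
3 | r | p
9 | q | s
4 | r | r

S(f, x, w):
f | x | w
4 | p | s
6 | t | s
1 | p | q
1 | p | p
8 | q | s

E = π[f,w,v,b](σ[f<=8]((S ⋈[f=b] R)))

σ filters on f, owned by the left side.
E' = π[f,w,v,b]((σ[f<=8](S) ⋈[f=b] R))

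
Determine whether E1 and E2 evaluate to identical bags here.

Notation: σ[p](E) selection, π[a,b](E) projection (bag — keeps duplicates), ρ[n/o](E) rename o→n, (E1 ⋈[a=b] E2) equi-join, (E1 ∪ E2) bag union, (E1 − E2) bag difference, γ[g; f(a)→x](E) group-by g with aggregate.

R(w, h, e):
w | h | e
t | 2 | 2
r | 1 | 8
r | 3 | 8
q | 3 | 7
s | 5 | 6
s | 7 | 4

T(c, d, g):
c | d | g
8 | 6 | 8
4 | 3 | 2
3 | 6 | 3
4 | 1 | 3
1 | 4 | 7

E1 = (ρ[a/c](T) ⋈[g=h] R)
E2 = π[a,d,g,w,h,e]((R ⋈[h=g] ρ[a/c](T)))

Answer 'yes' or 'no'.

E1 row counts bottom-up:
  T → 5
  ρ[a/c](T) → 5
  R → 6
  (ρ[a/c](T) ⋈[g=h] R) → 6
E2 row counts bottom-up:
  R → 6
  T → 5
  ρ[a/c](T) → 5
  (R ⋈[h=g] ρ[a/c](T)) → 6
  π[a,d,g,w,h,e]((R ⋈[h=g] ρ[a/c](T))) → 6

E1 and E2 produce the same multiset:
a | d | g | w | h | e
1 | 4 | 7 | s | 7 | 4
3 | 6 | 3 | q | 3 | 7
3 | 6 | 3 | r | 3 | 8
4 | 1 | 3 | q | 3 | 7
4 | 1 | 3 | r | 3 | 8
4 | 3 | 2 | t | 2 | 2

yes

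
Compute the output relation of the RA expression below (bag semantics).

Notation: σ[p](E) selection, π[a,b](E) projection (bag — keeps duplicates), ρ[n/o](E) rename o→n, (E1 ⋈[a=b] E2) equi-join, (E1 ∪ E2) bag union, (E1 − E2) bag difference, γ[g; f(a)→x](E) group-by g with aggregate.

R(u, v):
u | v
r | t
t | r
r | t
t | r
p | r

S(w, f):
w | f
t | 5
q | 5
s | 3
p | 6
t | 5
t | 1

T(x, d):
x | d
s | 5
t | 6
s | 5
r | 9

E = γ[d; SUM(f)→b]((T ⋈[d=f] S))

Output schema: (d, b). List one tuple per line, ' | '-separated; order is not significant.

Subexpression sizes:
  T → 4
  S → 6
  (T ⋈[d=f] S) → 7
  γ[d; SUM(f)→b]((T ⋈[d=f] S)) → 2

== RESULT ==
d | b
5 | 30
6 | 6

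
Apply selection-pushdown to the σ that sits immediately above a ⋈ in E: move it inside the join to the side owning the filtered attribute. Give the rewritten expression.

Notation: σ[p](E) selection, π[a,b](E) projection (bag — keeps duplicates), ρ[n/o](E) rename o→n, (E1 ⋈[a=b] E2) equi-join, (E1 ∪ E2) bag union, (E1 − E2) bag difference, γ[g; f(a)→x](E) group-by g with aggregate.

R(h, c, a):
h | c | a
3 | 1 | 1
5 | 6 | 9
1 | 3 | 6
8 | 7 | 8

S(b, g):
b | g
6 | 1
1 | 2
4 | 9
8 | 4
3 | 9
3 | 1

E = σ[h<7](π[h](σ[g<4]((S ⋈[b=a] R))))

σ filters on g, owned by the left side.
E' = σ[h<7](π[h]((σ[g<4](S) ⋈[b=a] R)))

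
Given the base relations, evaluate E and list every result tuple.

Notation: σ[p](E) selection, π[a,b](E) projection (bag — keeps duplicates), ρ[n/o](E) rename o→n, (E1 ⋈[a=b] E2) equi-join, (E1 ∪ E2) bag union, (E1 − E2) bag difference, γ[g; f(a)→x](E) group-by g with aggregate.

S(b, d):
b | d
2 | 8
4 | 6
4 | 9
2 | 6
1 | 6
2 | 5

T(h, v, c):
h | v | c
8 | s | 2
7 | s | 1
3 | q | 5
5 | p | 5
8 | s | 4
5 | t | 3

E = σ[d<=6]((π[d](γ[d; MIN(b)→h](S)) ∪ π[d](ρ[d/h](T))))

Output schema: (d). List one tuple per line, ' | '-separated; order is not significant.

Per-node cardinality:
  S → 6
  γ[d; MIN(b)→h](S) → 4
  π[d](γ[d; MIN(b)→h](S)) → 4
  T → 6
  ρ[d/h](T) → 6
  π[d](ρ[d/h](T)) → 6
  (π[d](γ[d; MIN(b)→h](S)) ∪ π[d](ρ[d/h](T))) → 10
  σ[d<=6]((π[d](γ[d; MIN(b)→h](S)) ∪ π[d](ρ[d/h](T)))) → 5

== RESULT ==
d
3
5
5
5
6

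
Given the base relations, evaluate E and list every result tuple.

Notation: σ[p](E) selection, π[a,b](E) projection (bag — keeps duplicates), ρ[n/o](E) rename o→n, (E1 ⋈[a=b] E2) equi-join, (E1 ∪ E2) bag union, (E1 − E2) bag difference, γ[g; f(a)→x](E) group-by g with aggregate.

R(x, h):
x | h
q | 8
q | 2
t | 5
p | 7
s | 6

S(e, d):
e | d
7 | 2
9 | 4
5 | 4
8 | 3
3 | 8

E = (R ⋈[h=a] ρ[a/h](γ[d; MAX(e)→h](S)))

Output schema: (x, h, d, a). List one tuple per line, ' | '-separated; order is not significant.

Subexpression sizes:
  R → 5
  S → 5
  γ[d; MAX(e)→h](S) → 4
  ρ[a/h](γ[d; MAX(e)→h](S)) → 4
  (R ⋈[h=a] ρ[a/h](γ[d; MAX(e)→h](S))) → 2

== RESULT ==
x | h | d | a
p | 7 | 2 | 7
q | 8 | 3 | 8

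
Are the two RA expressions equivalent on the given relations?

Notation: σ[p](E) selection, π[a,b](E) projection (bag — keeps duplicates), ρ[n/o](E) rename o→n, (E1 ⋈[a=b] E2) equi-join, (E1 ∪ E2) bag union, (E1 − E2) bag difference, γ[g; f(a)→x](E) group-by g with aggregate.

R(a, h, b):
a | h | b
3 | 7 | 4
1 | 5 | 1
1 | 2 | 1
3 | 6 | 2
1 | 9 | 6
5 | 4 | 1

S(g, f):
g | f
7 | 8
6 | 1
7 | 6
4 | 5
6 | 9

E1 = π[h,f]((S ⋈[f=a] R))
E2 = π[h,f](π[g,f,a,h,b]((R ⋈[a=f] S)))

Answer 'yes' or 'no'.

E1 row counts bottom-up:
  S → 5
  R → 6
  (S ⋈[f=a] R) → 4
  π[h,f]((S ⋈[f=a] R)) → 4
E2 row counts bottom-up:
  R → 6
  S → 5
  (R ⋈[a=f] S) → 4
  π[g,f,a,h,b]((R ⋈[a=f] S)) → 4
  π[h,f](π[g,f,a,h,b]((R ⋈[a=f] S))) → 4

E1 and E2 produce the same multiset:
h | f
2 | 1
4 | 5
5 | 1
9 | 1

yes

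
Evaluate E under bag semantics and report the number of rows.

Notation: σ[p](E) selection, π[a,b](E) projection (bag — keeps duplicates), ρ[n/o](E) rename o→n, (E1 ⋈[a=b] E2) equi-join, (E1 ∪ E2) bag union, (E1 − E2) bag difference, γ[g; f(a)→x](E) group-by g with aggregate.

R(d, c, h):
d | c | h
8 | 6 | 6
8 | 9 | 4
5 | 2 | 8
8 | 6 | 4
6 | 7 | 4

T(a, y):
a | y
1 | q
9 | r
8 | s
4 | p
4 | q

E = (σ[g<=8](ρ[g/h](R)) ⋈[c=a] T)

Stepwise |·|:
  R → 5
  ρ[g/h](R) → 5
  σ[g<=8](ρ[g/h](R)) → 5
  T → 5
  (σ[g<=8](ρ[g/h](R)) ⋈[c=a] T) → 1

|E| = 1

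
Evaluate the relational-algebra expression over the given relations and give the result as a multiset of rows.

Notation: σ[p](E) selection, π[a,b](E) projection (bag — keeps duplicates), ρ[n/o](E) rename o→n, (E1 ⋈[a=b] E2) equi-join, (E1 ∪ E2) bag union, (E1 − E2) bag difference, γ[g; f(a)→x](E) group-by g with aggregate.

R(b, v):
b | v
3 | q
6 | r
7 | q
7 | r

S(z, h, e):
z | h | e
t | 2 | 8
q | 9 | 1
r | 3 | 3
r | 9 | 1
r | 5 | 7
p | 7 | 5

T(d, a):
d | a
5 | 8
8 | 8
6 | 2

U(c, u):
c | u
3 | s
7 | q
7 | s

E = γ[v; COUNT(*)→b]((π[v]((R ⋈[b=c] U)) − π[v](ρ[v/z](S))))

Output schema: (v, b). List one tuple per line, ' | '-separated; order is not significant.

Per-node cardinality:
  R → 4
  U → 3
  (R ⋈[b=c] U) → 5
  π[v]((R ⋈[b=c] U)) → 5
  S → 6
  ρ[v/z](S) → 6
  π[v](ρ[v/z](S)) → 6
  (π[v]((R ⋈[b=c] U)) − π[v](ρ[v/z](S))) → 2
  γ[v; COUNT(*)→b]((π[v]((R ⋈[b=c] U)) − π[v](ρ[v/z](S)))) → 1

== RESULT ==
v | b
q | 2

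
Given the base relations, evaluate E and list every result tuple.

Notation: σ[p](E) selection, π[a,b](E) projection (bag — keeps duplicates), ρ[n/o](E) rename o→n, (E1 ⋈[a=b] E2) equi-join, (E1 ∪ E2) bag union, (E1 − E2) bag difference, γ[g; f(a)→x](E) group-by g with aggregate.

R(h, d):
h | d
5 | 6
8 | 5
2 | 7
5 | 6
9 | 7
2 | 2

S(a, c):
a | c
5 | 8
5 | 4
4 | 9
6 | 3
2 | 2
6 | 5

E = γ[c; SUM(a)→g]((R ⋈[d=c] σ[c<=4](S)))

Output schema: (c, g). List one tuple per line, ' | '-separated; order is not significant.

Stepwise |·|:
  R → 6
  S → 6
  σ[c<=4](S) → 3
  (R ⋈[d=c] σ[c<=4](S)) → 1
  γ[c; SUM(a)→g]((R ⋈[d=c] σ[c<=4](S))) → 1

== RESULT ==
c | g
2 | 2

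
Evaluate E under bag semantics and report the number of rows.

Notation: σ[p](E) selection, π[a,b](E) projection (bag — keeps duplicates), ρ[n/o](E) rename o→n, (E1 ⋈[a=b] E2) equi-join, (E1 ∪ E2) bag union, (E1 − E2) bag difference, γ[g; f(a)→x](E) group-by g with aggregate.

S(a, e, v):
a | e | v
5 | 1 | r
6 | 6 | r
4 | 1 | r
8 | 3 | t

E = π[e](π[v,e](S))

Per-node cardinality:
  S → 4
  π[v,e](S) → 4
  π[e](π[v,e](S)) → 4

|E| = 4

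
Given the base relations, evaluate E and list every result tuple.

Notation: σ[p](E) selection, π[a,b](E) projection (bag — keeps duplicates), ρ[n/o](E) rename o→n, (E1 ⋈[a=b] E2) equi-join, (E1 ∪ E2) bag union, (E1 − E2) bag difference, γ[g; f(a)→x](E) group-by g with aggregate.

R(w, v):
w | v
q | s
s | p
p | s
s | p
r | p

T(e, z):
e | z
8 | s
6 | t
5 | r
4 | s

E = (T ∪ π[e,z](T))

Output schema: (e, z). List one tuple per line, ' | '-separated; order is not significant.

Stepwise |·|:
  T → 4
  T → 4
  π[e,z](T) → 4
  (T ∪ π[e,z](T)) → 8

== RESULT ==
e | z
4 | s
4 | s
5 | r
5 | r
6 | t
6 | t
8 | s
8 | s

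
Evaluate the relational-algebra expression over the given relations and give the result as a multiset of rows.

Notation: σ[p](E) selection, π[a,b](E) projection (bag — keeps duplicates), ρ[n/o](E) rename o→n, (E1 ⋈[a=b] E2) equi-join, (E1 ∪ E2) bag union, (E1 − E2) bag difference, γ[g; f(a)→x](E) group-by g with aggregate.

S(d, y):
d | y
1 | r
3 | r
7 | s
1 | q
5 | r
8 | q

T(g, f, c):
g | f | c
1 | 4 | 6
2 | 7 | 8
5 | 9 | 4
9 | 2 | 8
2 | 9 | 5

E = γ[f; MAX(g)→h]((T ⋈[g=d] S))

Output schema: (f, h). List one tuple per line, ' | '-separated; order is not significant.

Stepwise |·|:
  T → 5
  S → 6
  (T ⋈[g=d] S) → 3
  γ[f; MAX(g)→h]((T ⋈[g=d] S)) → 2

== RESULT ==
f | h
4 | 1
9 | 5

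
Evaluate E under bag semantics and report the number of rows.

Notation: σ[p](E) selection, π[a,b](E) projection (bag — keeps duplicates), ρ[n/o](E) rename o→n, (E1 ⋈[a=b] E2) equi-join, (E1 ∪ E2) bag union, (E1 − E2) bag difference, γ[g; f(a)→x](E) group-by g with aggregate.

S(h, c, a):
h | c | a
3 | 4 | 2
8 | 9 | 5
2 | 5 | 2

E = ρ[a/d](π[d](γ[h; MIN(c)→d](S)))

Subexpression sizes:
  S → 3
  γ[h; MIN(c)→d](S) → 3
  π[d](γ[h; MIN(c)→d](S)) → 3
  ρ[a/d](π[d](γ[h; MIN(c)→d](S))) → 3

|E| = 3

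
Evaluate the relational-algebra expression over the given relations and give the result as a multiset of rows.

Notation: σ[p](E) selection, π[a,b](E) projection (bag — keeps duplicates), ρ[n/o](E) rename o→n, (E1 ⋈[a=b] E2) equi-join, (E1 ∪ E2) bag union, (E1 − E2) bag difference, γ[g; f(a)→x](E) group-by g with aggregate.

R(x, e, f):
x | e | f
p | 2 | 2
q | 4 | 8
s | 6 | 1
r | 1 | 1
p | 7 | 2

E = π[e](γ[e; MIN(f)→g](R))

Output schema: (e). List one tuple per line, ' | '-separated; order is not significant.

Row counts bottom-up:
  R → 5
  γ[e; MIN(f)→g](R) → 5
  π[e](γ[e; MIN(f)→g](R)) → 5

== RESULT ==
e
1
2
4
6
7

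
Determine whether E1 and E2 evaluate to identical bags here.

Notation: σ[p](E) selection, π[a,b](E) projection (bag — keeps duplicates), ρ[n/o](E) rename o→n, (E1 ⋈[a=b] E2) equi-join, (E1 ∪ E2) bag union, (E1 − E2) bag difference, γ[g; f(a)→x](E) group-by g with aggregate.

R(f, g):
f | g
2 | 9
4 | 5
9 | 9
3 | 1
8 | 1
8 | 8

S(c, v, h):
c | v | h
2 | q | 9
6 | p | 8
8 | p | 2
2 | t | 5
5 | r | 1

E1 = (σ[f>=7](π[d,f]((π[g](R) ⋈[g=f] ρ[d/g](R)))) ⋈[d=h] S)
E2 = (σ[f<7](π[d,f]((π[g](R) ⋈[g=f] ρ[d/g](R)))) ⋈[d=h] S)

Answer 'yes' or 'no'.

E1 stepwise |·|:
  R → 6
  π[g](R) → 6
  R → 6
  ρ[d/g](R) → 6
  (π[g](R) ⋈[g=f] ρ[d/g](R)) → 4
  π[d,f]((π[g](R) ⋈[g=f] ρ[d/g](R))) → 4
  σ[f>=7](π[d,f]((π[g](R) ⋈[g=f] ρ[d/g](R)))) → 4
  S → 5
  (σ[f>=7](π[d,f]((π[g](R) ⋈[g=f] ρ[d/g](R)))) ⋈[d=h] S) → 4
E2 stepwise |·|:
  R → 6
  π[g](R) → 6
  R → 6
  ρ[d/g](R) → 6
  (π[g](R) ⋈[g=f] ρ[d/g](R)) → 4
  π[d,f]((π[g](R) ⋈[g=f] ρ[d/g](R))) → 4
  σ[f<7](π[d,f]((π[g](R) ⋈[g=f] ρ[d/g](R)))) → 0
  S → 5
  (σ[f<7](π[d,f]((π[g](R) ⋈[g=f] ρ[d/g](R)))) ⋈[d=h] S) → 0

E1 result:
d | f | c | v | h
1 | 8 | 5 | r | 1
8 | 8 | 6 | p | 8
9 | 9 | 2 | q | 9
9 | 9 | 2 | q | 9
E2 result:
d | f | c | v | h
(0 rows)
Witness: (1, 8, 5, 'r', 1) appears 1× in E1 but 0× in E2.

no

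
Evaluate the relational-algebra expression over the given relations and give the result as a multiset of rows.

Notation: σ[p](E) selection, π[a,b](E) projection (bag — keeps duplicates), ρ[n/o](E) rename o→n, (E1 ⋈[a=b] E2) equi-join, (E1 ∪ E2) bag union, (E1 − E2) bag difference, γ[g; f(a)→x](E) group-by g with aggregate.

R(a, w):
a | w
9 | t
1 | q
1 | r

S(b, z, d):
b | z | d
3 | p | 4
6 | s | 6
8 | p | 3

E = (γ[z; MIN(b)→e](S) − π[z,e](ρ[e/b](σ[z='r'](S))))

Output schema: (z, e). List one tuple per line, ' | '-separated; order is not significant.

Row counts bottom-up:
  S → 3
  γ[z; MIN(b)→e](S) → 2
  S → 3
  σ[z='r'](S) → 0
  ρ[e/b](σ[z='r'](S)) → 0
  π[z,e](ρ[e/b](σ[z='r'](S))) → 0
  (γ[z; MIN(b)→e](S) − π[z,e](ρ[e/b](σ[z='r'](S)))) → 2

== RESULT ==
z | e
p | 3
s | 6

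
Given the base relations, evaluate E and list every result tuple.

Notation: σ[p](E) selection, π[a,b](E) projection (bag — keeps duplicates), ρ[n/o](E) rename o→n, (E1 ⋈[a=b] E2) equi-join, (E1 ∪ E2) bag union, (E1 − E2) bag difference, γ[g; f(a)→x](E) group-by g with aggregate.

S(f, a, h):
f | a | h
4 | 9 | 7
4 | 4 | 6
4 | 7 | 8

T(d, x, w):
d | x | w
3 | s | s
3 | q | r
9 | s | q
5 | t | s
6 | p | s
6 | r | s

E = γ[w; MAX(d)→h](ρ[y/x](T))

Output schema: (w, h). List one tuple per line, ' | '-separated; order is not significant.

Per-node cardinality:
  T → 6
  ρ[y/x](T) → 6
  γ[w; MAX(d)→h](ρ[y/x](T)) → 3

== RESULT ==
w | h
q | 9
r | 3
s | 6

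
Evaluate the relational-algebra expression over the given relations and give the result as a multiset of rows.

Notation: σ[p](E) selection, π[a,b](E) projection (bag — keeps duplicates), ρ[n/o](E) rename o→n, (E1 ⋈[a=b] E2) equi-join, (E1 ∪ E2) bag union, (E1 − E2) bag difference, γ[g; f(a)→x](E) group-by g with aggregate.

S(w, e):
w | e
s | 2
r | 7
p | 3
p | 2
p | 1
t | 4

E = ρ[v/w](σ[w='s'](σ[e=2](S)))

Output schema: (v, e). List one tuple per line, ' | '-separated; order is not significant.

Row counts bottom-up:
  S → 6
  σ[e=2](S) → 2
  σ[w='s'](σ[e=2](S)) → 1
  ρ[v/w](σ[w='s'](σ[e=2](S))) → 1

== RESULT ==
v | e
s | 2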